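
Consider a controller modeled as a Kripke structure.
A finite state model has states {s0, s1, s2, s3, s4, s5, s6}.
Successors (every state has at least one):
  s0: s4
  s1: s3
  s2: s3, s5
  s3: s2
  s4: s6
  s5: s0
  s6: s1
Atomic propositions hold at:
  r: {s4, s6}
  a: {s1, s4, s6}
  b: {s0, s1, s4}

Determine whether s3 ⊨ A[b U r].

A[b U r]: least fixpoint, start Z0 = Sat(r) = {s4, s6}, add states in Sat(b) with every successor in Z. Z1 = {s0, s4, s6}; fixed.
Sat(A[b U r]) = {s0, s4, s6}
s3 ∉ Sat(A[b U r]) = {s0, s4, s6}, so the formula does not hold at s3.

No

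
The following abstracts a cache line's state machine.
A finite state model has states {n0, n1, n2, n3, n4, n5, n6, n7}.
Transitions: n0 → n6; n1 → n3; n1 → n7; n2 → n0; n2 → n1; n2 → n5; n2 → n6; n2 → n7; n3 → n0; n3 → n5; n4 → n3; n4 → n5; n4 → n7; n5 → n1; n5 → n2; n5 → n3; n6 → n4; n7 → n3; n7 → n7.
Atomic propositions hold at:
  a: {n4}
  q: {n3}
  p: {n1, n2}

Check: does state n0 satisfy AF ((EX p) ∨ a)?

Yes

Sat(EX p) = {s : some successor in {n1, n2}} = {n2, n5}
Sat((EX p) ∨ a) = {n2, n4, n5}
AF ((EX p) ∨ a): least fixpoint, start Z0 = {n2, n4, n5}, add states with every successor in Z. Z1 = {n2, n4, n5, n6}; Z2 = {n0, n2, n4, n5, n6}; Z3 = {n0, n2, n3, n4, n5, n6}; fixed.
Sat(AF ((EX p) ∨ a)) = {n0, n2, n3, n4, n5, n6}
n0 ∈ Sat(AF ((EX p) ∨ a)) = {n0, n2, n3, n4, n5, n6}, so the formula holds at n0.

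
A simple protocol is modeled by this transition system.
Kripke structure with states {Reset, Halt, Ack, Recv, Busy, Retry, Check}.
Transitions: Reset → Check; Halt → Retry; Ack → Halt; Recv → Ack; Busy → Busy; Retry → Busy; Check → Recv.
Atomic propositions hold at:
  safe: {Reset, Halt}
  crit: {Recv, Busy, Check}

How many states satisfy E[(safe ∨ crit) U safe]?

2

Sat(safe ∨ crit) = {Reset, Halt, Recv, Busy, Check}
E[(safe ∨ crit) U safe]: least fixpoint, start Z0 = Sat(safe) = {Reset, Halt}, add states in Sat(safe ∨ crit) with some successor in Z. Already a fixed point.
Sat(E[(safe ∨ crit) U safe]) = {Reset, Halt}
|Sat(E[(safe ∨ crit) U safe])| = |{Reset, Halt}| = 2.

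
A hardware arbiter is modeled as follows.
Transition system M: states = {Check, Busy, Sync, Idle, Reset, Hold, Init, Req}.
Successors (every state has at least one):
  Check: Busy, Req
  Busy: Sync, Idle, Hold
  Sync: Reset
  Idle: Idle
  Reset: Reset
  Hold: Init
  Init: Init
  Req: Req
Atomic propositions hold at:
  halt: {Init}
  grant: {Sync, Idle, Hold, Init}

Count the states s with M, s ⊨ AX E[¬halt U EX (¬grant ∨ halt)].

Sat(¬halt) = {Check, Busy, Sync, Idle, Reset, Hold, Req}
Sat(¬grant) = {Check, Busy, Reset, Req}
Sat(¬grant ∨ halt) = {Check, Busy, Reset, Init, Req}
Sat(EX (¬grant ∨ halt)) = {s : some successor in {Check, Busy, Reset, Init, Req}} = {Check, Sync, Reset, Hold, Init, Req}
E[¬halt U EX (¬grant ∨ halt)]: least fixpoint, start Z0 = Sat(EX (¬grant ∨ halt)) = {Check, Sync, Reset, Hold, Init, Req}, add states in Sat(¬halt) with some successor in Z. Z1 = {Check, Busy, Sync, Reset, Hold, Init, Req}; fixed.
Sat(E[¬halt U EX (¬grant ∨ halt)]) = {Check, Busy, Sync, Reset, Hold, Init, Req}
Sat(AX E[¬halt U EX (¬grant ∨ halt)]) = {s : every successor in {Check, Busy, Sync, Reset, Hold, Init, Req}} = {Check, Sync, Reset, Hold, Init, Req}
|Sat(AX E[¬halt U EX (¬grant ∨ halt)])| = |{Check, Sync, Reset, Hold, Init, Req}| = 6.

6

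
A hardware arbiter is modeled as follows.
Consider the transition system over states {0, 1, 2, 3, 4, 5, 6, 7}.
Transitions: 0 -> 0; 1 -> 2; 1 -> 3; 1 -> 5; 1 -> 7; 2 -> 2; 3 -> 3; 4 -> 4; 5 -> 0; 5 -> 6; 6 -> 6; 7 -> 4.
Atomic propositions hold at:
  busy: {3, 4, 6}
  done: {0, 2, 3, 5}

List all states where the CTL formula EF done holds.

EF done: least fixpoint, start Z0 = {0, 2, 3, 5}, add states with some successor in Z. Z1 = {0, 1, 2, 3, 5}; fixed.
Sat(EF done) = {0, 1, 2, 3, 5}

{0, 1, 2, 3, 5}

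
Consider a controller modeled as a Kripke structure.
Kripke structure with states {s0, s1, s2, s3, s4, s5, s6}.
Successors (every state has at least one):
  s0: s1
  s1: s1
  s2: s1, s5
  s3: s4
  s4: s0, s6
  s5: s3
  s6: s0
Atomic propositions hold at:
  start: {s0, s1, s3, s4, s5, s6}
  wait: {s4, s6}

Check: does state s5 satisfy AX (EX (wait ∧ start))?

Yes

Sat(wait ∧ start) = {s4, s6}
Sat(EX (wait ∧ start)) = {s : some successor in {s4, s6}} = {s3, s4}
Sat(AX (EX (wait ∧ start))) = {s : every successor in {s3, s4}} = {s3, s5}
s5 ∈ Sat(AX (EX (wait ∧ start))) = {s3, s5}, so the formula holds at s5.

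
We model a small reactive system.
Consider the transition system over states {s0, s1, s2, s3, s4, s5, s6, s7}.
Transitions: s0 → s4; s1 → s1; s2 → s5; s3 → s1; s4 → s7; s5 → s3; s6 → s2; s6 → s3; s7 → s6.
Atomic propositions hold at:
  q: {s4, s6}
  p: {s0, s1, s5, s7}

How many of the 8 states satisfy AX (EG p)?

EG p: greatest fixpoint, start Z0 = {s0, s1, s5, s7}, keep only states in Sat with some successor in Z. Z1 = {s1}; fixed.
Sat(EG p) = {s1}
Sat(AX (EG p)) = {s : every successor in {s1}} = {s1, s3}
|Sat(AX (EG p))| = |{s1, s3}| = 2.

2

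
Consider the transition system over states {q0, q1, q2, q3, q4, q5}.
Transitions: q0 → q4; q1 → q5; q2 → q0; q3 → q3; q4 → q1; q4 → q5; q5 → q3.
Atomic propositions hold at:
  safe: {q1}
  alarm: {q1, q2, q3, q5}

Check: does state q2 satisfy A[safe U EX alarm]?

Sat(EX alarm) = {s : some successor in {q1, q2, q3, q5}} = {q1, q3, q4, q5}
A[safe U EX alarm]: least fixpoint, start Z0 = Sat(EX alarm) = {q1, q3, q4, q5}, add states in Sat(safe) with every successor in Z. Already a fixed point.
Sat(A[safe U EX alarm]) = {q1, q3, q4, q5}
q2 ∉ Sat(A[safe U EX alarm]) = {q1, q3, q4, q5}, so the formula does not hold at q2.

No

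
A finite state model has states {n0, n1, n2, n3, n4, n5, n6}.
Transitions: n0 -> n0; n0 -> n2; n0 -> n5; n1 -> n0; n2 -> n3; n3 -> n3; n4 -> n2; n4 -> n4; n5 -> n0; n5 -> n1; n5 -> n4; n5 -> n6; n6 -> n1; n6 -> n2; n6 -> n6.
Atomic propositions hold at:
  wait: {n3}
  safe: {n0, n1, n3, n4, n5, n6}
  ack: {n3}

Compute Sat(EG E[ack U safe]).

{n0, n1, n3, n4, n5, n6}

E[ack U safe]: least fixpoint, start Z0 = Sat(safe) = {n0, n1, n3, n4, n5, n6}, add states in Sat(ack) with some successor in Z. Already a fixed point.
Sat(E[ack U safe]) = {n0, n1, n3, n4, n5, n6}
EG E[ack U safe]: greatest fixpoint, start Z0 = {n0, n1, n3, n4, n5, n6}, keep only states in Sat with some successor in Z. Already a fixed point.
Sat(EG E[ack U safe]) = {n0, n1, n3, n4, n5, n6}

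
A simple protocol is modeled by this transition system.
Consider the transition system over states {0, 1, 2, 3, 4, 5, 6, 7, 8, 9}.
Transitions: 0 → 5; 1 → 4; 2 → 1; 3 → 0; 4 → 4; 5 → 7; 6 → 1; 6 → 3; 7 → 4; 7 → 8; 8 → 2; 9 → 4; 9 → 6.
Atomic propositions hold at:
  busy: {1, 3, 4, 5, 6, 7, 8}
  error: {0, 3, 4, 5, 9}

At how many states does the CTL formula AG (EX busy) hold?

Sat(EX busy) = {s : some successor in {1, 3, 4, 5, 6, 7, 8}} = {0, 1, 2, 4, 5, 6, 7, 9}
AG (EX busy): greatest fixpoint, start Z0 = {0, 1, 2, 4, 5, 6, 7, 9}, keep only states in Sat with every successor in Z. Z1 = {0, 1, 2, 4, 5, 9}; Z2 = {0, 1, 2, 4}; Z3 = {1, 2, 4}; fixed.
Sat(AG (EX busy)) = {1, 2, 4}
|Sat(AG (EX busy))| = |{1, 2, 4}| = 3.

3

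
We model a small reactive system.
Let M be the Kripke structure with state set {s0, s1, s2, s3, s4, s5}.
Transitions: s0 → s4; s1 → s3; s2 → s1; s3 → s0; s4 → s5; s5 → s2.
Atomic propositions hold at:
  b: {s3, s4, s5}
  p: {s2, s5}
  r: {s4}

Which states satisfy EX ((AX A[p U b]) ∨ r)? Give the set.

A[p U b]: least fixpoint, start Z0 = Sat(b) = {s3, s4, s5}, add states in Sat(p) with every successor in Z. Already a fixed point.
Sat(A[p U b]) = {s3, s4, s5}
Sat(AX A[p U b]) = {s : every successor in {s3, s4, s5}} = {s0, s1, s4}
Sat((AX A[p U b]) ∨ r) = {s0, s1, s4}
Sat(EX ((AX A[p U b]) ∨ r)) = {s : some successor in {s0, s1, s4}} = {s0, s2, s3}

{s0, s2, s3}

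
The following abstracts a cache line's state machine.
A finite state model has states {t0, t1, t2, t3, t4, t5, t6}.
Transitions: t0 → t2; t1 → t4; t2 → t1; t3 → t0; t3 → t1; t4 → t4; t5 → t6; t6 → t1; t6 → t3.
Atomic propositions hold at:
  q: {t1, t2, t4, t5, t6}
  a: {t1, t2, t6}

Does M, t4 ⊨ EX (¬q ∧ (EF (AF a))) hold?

Sat(¬q) = {t0, t3}
AF a: least fixpoint, start Z0 = {t1, t2, t6}, add states with every successor in Z. Z1 = {t0, t1, t2, t5, t6}; Z2 = {t0, t1, t2, t3, t5, t6}; fixed.
Sat(AF a) = {t0, t1, t2, t3, t5, t6}
EF (AF a): least fixpoint, start Z0 = {t0, t1, t2, t3, t5, t6}, add states with some successor in Z. Already a fixed point.
Sat(EF (AF a)) = {t0, t1, t2, t3, t5, t6}
Sat(¬q ∧ (EF (AF a))) = {t0, t3}
Sat(EX (¬q ∧ (EF (AF a)))) = {s : some successor in {t0, t3}} = {t3, t6}
t4 ∉ Sat(EX (¬q ∧ (EF (AF a)))) = {t3, t6}, so the formula does not hold at t4.

No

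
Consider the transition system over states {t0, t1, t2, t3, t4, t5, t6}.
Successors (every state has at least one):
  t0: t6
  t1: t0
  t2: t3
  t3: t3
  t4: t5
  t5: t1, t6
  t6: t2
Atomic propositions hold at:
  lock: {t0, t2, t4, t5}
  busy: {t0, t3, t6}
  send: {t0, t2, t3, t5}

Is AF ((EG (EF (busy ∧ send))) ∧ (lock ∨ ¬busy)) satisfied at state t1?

Yes

Sat(busy ∧ send) = {t0, t3}
EF (busy ∧ send): least fixpoint, start Z0 = {t0, t3}, add states with some successor in Z. Z1 = {t0, t1, t2, t3}; Z2 = {t0, t1, t2, t3, t5, t6}; Z3 = {t0, t1, t2, t3, t4, t5, t6}; fixed.
Sat(EF (busy ∧ send)) = {t0, t1, t2, t3, t4, t5, t6}
EG (EF (busy ∧ send)): greatest fixpoint, start Z0 = {t0, t1, t2, t3, t4, t5, t6}, keep only states in Sat with some successor in Z. Already a fixed point.
Sat(EG (EF (busy ∧ send))) = {t0, t1, t2, t3, t4, t5, t6}
Sat(¬busy) = {t1, t2, t4, t5}
Sat(lock ∨ ¬busy) = {t0, t1, t2, t4, t5}
Sat((EG (EF (busy ∧ send))) ∧ (lock ∨ ¬busy)) = {t0, t1, t2, t4, t5}
AF ((EG (EF (busy ∧ send))) ∧ (lock ∨ ¬busy)): least fixpoint, start Z0 = {t0, t1, t2, t4, t5}, add states with every successor in Z. Z1 = {t0, t1, t2, t4, t5, t6}; fixed.
Sat(AF ((EG (EF (busy ∧ send))) ∧ (lock ∨ ¬busy))) = {t0, t1, t2, t4, t5, t6}
t1 ∈ Sat(AF ((EG (EF (busy ∧ send))) ∧ (lock ∨ ¬busy))) = {t0, t1, t2, t4, t5, t6}, so the formula holds at t1.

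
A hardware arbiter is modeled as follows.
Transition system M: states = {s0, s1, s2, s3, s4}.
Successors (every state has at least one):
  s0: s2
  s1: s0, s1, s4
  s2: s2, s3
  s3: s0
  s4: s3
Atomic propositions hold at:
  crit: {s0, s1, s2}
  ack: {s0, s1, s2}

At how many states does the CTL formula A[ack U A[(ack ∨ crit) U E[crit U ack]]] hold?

Sat(ack ∨ crit) = {s0, s1, s2}
E[crit U ack]: least fixpoint, start Z0 = Sat(ack) = {s0, s1, s2}, add states in Sat(crit) with some successor in Z. Already a fixed point.
Sat(E[crit U ack]) = {s0, s1, s2}
A[(ack ∨ crit) U E[crit U ack]]: least fixpoint, start Z0 = Sat(E[crit U ack]) = {s0, s1, s2}, add states in Sat(ack ∨ crit) with every successor in Z. Already a fixed point.
Sat(A[(ack ∨ crit) U E[crit U ack]]) = {s0, s1, s2}
A[ack U A[(ack ∨ crit) U E[crit U ack]]]: least fixpoint, start Z0 = Sat(A[(ack ∨ crit) U E[crit U ack]]) = {s0, s1, s2}, add states in Sat(ack) with every successor in Z. Already a fixed point.
Sat(A[ack U A[(ack ∨ crit) U E[crit U ack]]]) = {s0, s1, s2}
|Sat(A[ack U A[(ack ∨ crit) U E[crit U ack]]])| = |{s0, s1, s2}| = 3.

3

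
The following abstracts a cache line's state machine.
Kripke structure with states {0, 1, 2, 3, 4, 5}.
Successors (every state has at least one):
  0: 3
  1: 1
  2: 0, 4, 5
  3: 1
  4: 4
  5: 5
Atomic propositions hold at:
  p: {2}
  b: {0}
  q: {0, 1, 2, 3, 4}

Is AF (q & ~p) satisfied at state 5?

No

Sat(~p) = {0, 1, 3, 4, 5}
Sat(q & ~p) = {0, 1, 3, 4}
AF (q & ~p): least fixpoint, start Z0 = {0, 1, 3, 4}, add states with every successor in Z. Already a fixed point.
Sat(AF (q & ~p)) = {0, 1, 3, 4}
5 ∉ Sat(AF (q & ~p)) = {0, 1, 3, 4}, so the formula does not hold at 5.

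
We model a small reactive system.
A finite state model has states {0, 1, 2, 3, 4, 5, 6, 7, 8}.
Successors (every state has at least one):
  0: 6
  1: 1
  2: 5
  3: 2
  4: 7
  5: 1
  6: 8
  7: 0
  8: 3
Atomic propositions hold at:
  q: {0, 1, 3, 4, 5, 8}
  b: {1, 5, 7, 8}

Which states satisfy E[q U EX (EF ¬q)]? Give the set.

Sat(¬q) = {2, 6, 7}
EF ¬q: least fixpoint, start Z0 = {2, 6, 7}, add states with some successor in Z. Z1 = {0, 2, 3, 4, 6, 7}; Z2 = {0, 2, 3, 4, 6, 7, 8}; fixed.
Sat(EF ¬q) = {0, 2, 3, 4, 6, 7, 8}
Sat(EX (EF ¬q)) = {s : some successor in {0, 2, 3, 4, 6, 7, 8}} = {0, 3, 4, 6, 7, 8}
E[q U EX (EF ¬q)]: least fixpoint, start Z0 = Sat(EX (EF ¬q)) = {0, 3, 4, 6, 7, 8}, add states in Sat(q) with some successor in Z. Already a fixed point.
Sat(E[q U EX (EF ¬q)]) = {0, 3, 4, 6, 7, 8}

{0, 3, 4, 6, 7, 8}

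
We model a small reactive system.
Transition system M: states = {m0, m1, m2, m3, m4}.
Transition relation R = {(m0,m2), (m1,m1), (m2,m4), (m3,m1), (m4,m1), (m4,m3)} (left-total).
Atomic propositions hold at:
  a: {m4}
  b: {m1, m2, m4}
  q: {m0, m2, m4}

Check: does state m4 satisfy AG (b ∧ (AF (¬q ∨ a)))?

No

Sat(¬q) = {m1, m3}
Sat(¬q ∨ a) = {m1, m3, m4}
AF (¬q ∨ a): least fixpoint, start Z0 = {m1, m3, m4}, add states with every successor in Z. Z1 = {m1, m2, m3, m4}; Z2 = {m0, m1, m2, m3, m4}; fixed.
Sat(AF (¬q ∨ a)) = {m0, m1, m2, m3, m4}
Sat(b ∧ (AF (¬q ∨ a))) = {m1, m2, m4}
AG (b ∧ (AF (¬q ∨ a))): greatest fixpoint, start Z0 = {m1, m2, m4}, keep only states in Sat with every successor in Z. Z1 = {m1, m2}; Z2 = {m1}; fixed.
Sat(AG (b ∧ (AF (¬q ∨ a)))) = {m1}
m4 ∉ Sat(AG (b ∧ (AF (¬q ∨ a)))) = {m1}, so the formula does not hold at m4.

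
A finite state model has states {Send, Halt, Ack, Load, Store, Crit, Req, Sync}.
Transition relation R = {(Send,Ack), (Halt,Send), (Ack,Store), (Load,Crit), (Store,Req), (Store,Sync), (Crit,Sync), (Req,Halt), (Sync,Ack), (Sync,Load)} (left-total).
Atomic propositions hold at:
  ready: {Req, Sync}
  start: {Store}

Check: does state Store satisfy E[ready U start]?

Yes

E[ready U start]: least fixpoint, start Z0 = Sat(start) = {Store}, add states in Sat(ready) with some successor in Z. Already a fixed point.
Sat(E[ready U start]) = {Store}
Store ∈ Sat(E[ready U start]) = {Store}, so the formula holds at Store.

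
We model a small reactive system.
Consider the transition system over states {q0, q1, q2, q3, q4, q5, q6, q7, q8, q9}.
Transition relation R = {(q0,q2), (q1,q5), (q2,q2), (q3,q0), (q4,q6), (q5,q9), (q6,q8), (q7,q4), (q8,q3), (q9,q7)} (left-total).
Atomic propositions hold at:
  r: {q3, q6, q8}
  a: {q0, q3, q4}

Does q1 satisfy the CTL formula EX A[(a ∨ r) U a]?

Sat(a ∨ r) = {q0, q3, q4, q6, q8}
A[(a ∨ r) U a]: least fixpoint, start Z0 = Sat(a) = {q0, q3, q4}, add states in Sat(a ∨ r) with every successor in Z. Z1 = {q0, q3, q4, q8}; Z2 = {q0, q3, q4, q6, q8}; fixed.
Sat(A[(a ∨ r) U a]) = {q0, q3, q4, q6, q8}
Sat(EX A[(a ∨ r) U a]) = {s : some successor in {q0, q3, q4, q6, q8}} = {q3, q4, q6, q7, q8}
q1 ∉ Sat(EX A[(a ∨ r) U a]) = {q3, q4, q6, q7, q8}, so the formula does not hold at q1.

No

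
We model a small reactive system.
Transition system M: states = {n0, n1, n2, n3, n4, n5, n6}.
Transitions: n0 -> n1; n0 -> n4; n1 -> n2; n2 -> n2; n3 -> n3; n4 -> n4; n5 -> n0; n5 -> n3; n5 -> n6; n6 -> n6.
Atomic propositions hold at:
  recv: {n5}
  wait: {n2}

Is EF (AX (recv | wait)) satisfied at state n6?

No

Sat(recv | wait) = {n2, n5}
Sat(AX (recv | wait)) = {s : every successor in {n2, n5}} = {n1, n2}
EF (AX (recv | wait)): least fixpoint, start Z0 = {n1, n2}, add states with some successor in Z. Z1 = {n0, n1, n2}; Z2 = {n0, n1, n2, n5}; fixed.
Sat(EF (AX (recv | wait))) = {n0, n1, n2, n5}
n6 ∉ Sat(EF (AX (recv | wait))) = {n0, n1, n2, n5}, so the formula does not hold at n6.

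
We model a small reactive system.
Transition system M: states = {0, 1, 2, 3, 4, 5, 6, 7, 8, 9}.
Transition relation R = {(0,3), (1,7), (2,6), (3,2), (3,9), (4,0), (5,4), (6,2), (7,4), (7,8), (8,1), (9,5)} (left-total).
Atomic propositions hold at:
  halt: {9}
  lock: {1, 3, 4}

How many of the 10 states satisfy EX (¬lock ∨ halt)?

Sat(¬lock) = {0, 2, 5, 6, 7, 8, 9}
Sat(¬lock ∨ halt) = {0, 2, 5, 6, 7, 8, 9}
Sat(EX (¬lock ∨ halt)) = {s : some successor in {0, 2, 5, 6, 7, 8, 9}} = {1, 2, 3, 4, 6, 7, 9}
|Sat(EX (¬lock ∨ halt))| = |{1, 2, 3, 4, 6, 7, 9}| = 7.

7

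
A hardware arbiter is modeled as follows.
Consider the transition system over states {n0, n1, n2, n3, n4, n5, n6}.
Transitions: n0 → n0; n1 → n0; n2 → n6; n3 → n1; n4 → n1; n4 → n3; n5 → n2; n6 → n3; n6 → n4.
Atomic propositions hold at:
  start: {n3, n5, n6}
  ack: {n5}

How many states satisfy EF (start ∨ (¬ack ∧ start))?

Sat(¬ack) = {n0, n1, n2, n3, n4, n6}
Sat(¬ack ∧ start) = {n3, n6}
Sat(start ∨ (¬ack ∧ start)) = {n3, n5, n6}
EF (start ∨ (¬ack ∧ start)): least fixpoint, start Z0 = {n3, n5, n6}, add states with some successor in Z. Z1 = {n2, n3, n4, n5, n6}; fixed.
Sat(EF (start ∨ (¬ack ∧ start))) = {n2, n3, n4, n5, n6}
|Sat(EF (start ∨ (¬ack ∧ start)))| = |{n2, n3, n4, n5, n6}| = 5.

5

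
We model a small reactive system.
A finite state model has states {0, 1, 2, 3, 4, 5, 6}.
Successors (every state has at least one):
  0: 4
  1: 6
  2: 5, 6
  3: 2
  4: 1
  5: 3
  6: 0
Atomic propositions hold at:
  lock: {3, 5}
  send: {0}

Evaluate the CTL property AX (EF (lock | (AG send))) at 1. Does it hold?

No

AG send: greatest fixpoint, start Z0 = {0}, keep only states in Sat with every successor in Z. Z1 = ∅; fixed.
Sat(AG send) = ∅
Sat(lock | (AG send)) = {3, 5}
EF (lock | (AG send)): least fixpoint, start Z0 = {3, 5}, add states with some successor in Z. Z1 = {2, 3, 5}; fixed.
Sat(EF (lock | (AG send))) = {2, 3, 5}
Sat(AX (EF (lock | (AG send)))) = {s : every successor in {2, 3, 5}} = {3, 5}
1 ∉ Sat(AX (EF (lock | (AG send)))) = {3, 5}, so the formula does not hold at 1.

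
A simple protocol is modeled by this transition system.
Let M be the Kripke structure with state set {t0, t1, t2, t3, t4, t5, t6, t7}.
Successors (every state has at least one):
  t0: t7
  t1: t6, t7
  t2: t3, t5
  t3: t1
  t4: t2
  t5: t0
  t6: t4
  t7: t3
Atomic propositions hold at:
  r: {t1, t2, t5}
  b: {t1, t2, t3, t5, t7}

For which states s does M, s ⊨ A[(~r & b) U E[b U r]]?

{t1, t2, t3, t5, t7}

Sat(~r) = {t0, t3, t4, t6, t7}
Sat(~r & b) = {t3, t7}
E[b U r]: least fixpoint, start Z0 = Sat(r) = {t1, t2, t5}, add states in Sat(b) with some successor in Z. Z1 = {t1, t2, t3, t5}; Z2 = {t1, t2, t3, t5, t7}; fixed.
Sat(E[b U r]) = {t1, t2, t3, t5, t7}
A[(~r & b) U E[b U r]]: least fixpoint, start Z0 = Sat(E[b U r]) = {t1, t2, t3, t5, t7}, add states in Sat(~r & b) with every successor in Z. Already a fixed point.
Sat(A[(~r & b) U E[b U r]]) = {t1, t2, t3, t5, t7}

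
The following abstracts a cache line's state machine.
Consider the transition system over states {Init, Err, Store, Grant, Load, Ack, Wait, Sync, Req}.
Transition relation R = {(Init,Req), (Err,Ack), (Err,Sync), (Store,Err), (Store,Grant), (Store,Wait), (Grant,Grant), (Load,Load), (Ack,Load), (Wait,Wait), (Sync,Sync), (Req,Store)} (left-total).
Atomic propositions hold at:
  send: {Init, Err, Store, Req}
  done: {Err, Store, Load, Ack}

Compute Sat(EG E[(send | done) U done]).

Sat(send | done) = {Init, Err, Store, Load, Ack, Req}
E[(send | done) U done]: least fixpoint, start Z0 = Sat(done) = {Err, Store, Load, Ack}, add states in Sat(send | done) with some successor in Z. Z1 = {Err, Store, Load, Ack, Req}; Z2 = {Init, Err, Store, Load, Ack, Req}; fixed.
Sat(E[(send | done) U done]) = {Init, Err, Store, Load, Ack, Req}
EG E[(send | done) U done]: greatest fixpoint, start Z0 = {Init, Err, Store, Load, Ack, Req}, keep only states in Sat with some successor in Z. Already a fixed point.
Sat(EG E[(send | done) U done]) = {Init, Err, Store, Load, Ack, Req}

{Init, Err, Store, Load, Ack, Req}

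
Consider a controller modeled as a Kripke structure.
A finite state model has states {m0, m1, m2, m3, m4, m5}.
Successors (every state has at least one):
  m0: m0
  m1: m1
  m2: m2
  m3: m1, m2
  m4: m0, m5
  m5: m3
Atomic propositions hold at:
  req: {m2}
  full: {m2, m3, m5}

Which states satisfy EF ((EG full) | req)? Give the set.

{m2, m3, m4, m5}

EG full: greatest fixpoint, start Z0 = {m2, m3, m5}, keep only states in Sat with some successor in Z. Already a fixed point.
Sat(EG full) = {m2, m3, m5}
Sat((EG full) | req) = {m2, m3, m5}
EF ((EG full) | req): least fixpoint, start Z0 = {m2, m3, m5}, add states with some successor in Z. Z1 = {m2, m3, m4, m5}; fixed.
Sat(EF ((EG full) | req)) = {m2, m3, m4, m5}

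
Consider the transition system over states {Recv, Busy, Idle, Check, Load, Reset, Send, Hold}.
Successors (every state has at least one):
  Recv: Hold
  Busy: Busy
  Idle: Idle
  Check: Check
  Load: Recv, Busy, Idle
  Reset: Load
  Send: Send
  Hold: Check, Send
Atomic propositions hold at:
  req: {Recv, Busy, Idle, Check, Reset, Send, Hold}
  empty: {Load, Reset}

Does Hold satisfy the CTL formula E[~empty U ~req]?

Sat(~empty) = {Recv, Busy, Idle, Check, Send, Hold}
Sat(~req) = {Load}
E[~empty U ~req]: least fixpoint, start Z0 = Sat(~req) = {Load}, add states in Sat(~empty) with some successor in Z. Already a fixed point.
Sat(E[~empty U ~req]) = {Load}
Hold ∉ Sat(E[~empty U ~req]) = {Load}, so the formula does not hold at Hold.

No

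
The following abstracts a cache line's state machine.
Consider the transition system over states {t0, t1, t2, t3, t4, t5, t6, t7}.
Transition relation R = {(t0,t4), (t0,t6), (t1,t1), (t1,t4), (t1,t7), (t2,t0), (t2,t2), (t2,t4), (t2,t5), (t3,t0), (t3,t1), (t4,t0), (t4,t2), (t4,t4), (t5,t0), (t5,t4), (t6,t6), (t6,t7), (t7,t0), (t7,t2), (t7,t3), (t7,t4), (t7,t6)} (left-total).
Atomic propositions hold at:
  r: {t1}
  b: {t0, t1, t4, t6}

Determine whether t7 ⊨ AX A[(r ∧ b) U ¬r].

Yes

Sat(r ∧ b) = {t1}
Sat(¬r) = {t0, t2, t3, t4, t5, t6, t7}
A[(r ∧ b) U ¬r]: least fixpoint, start Z0 = Sat(¬r) = {t0, t2, t3, t4, t5, t6, t7}, add states in Sat(r ∧ b) with every successor in Z. Already a fixed point.
Sat(A[(r ∧ b) U ¬r]) = {t0, t2, t3, t4, t5, t6, t7}
Sat(AX A[(r ∧ b) U ¬r]) = {s : every successor in {t0, t2, t3, t4, t5, t6, t7}} = {t0, t2, t4, t5, t6, t7}
t7 ∈ Sat(AX A[(r ∧ b) U ¬r]) = {t0, t2, t4, t5, t6, t7}, so the formula holds at t7.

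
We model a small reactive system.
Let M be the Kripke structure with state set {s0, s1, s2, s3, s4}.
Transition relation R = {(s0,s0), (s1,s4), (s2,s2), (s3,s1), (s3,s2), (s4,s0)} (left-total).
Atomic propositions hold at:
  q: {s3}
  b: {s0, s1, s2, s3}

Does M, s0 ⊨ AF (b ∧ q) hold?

Sat(b ∧ q) = {s3}
AF (b ∧ q): least fixpoint, start Z0 = {s3}, add states with every successor in Z. Already a fixed point.
Sat(AF (b ∧ q)) = {s3}
s0 ∉ Sat(AF (b ∧ q)) = {s3}, so the formula does not hold at s0.

No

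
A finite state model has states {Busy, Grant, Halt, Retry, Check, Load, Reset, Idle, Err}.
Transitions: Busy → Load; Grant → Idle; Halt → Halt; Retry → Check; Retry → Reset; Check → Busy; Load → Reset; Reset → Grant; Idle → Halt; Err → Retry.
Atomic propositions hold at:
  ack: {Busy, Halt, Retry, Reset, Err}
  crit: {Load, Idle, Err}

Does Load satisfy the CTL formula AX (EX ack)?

No

Sat(EX ack) = {s : some successor in {Busy, Halt, Retry, Reset, Err}} = {Halt, Retry, Check, Load, Idle, Err}
Sat(AX (EX ack)) = {s : every successor in {Halt, Retry, Check, Load, Idle, Err}} = {Busy, Grant, Halt, Idle, Err}
Load ∉ Sat(AX (EX ack)) = {Busy, Grant, Halt, Idle, Err}, so the formula does not hold at Load.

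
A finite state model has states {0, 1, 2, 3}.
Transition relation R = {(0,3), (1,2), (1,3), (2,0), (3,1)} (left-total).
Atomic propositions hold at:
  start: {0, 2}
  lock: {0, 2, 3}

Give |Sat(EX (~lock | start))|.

Sat(~lock) = {1}
Sat(~lock | start) = {0, 1, 2}
Sat(EX (~lock | start)) = {s : some successor in {0, 1, 2}} = {1, 2, 3}
|Sat(EX (~lock | start))| = |{1, 2, 3}| = 3.

3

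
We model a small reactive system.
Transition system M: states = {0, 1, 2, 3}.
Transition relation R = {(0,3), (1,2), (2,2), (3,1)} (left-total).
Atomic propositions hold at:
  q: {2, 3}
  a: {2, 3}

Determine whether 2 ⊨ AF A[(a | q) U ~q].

Sat(a | q) = {2, 3}
Sat(~q) = {0, 1}
A[(a | q) U ~q]: least fixpoint, start Z0 = Sat(~q) = {0, 1}, add states in Sat(a | q) with every successor in Z. Z1 = {0, 1, 3}; fixed.
Sat(A[(a | q) U ~q]) = {0, 1, 3}
AF A[(a | q) U ~q]: least fixpoint, start Z0 = {0, 1, 3}, add states with every successor in Z. Already a fixed point.
Sat(AF A[(a | q) U ~q]) = {0, 1, 3}
2 ∉ Sat(AF A[(a | q) U ~q]) = {0, 1, 3}, so the formula does not hold at 2.

No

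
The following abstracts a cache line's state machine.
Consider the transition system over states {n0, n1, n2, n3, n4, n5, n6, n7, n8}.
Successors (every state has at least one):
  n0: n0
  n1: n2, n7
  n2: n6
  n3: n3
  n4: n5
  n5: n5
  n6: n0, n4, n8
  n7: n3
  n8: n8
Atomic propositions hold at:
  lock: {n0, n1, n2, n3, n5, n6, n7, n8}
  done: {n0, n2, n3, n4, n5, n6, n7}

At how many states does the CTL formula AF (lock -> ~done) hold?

3

Sat(~done) = {n1, n8}
Sat(lock -> ~done) = {n1, n4, n8}
AF (lock -> ~done): least fixpoint, start Z0 = {n1, n4, n8}, add states with every successor in Z. Already a fixed point.
Sat(AF (lock -> ~done)) = {n1, n4, n8}
|Sat(AF (lock -> ~done))| = |{n1, n4, n8}| = 3.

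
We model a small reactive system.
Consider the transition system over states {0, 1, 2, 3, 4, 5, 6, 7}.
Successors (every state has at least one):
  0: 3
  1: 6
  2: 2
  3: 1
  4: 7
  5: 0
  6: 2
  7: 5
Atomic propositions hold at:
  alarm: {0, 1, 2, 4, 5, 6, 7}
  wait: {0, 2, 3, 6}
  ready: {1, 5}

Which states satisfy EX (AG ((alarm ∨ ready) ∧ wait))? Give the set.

{1, 2, 6}

Sat(alarm ∨ ready) = {0, 1, 2, 4, 5, 6, 7}
Sat((alarm ∨ ready) ∧ wait) = {0, 2, 6}
AG ((alarm ∨ ready) ∧ wait): greatest fixpoint, start Z0 = {0, 2, 6}, keep only states in Sat with every successor in Z. Z1 = {2, 6}; fixed.
Sat(AG ((alarm ∨ ready) ∧ wait)) = {2, 6}
Sat(EX (AG ((alarm ∨ ready) ∧ wait))) = {s : some successor in {2, 6}} = {1, 2, 6}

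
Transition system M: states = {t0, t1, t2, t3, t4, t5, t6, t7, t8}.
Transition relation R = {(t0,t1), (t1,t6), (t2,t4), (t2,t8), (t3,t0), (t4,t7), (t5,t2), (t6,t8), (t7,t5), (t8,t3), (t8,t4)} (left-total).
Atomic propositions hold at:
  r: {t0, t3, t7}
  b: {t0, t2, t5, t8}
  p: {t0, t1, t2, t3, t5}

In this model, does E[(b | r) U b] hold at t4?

No

Sat(b | r) = {t0, t2, t3, t5, t7, t8}
E[(b | r) U b]: least fixpoint, start Z0 = Sat(b) = {t0, t2, t5, t8}, add states in Sat(b | r) with some successor in Z. Z1 = {t0, t2, t3, t5, t7, t8}; fixed.
Sat(E[(b | r) U b]) = {t0, t2, t3, t5, t7, t8}
t4 ∉ Sat(E[(b | r) U b]) = {t0, t2, t3, t5, t7, t8}, so the formula does not hold at t4.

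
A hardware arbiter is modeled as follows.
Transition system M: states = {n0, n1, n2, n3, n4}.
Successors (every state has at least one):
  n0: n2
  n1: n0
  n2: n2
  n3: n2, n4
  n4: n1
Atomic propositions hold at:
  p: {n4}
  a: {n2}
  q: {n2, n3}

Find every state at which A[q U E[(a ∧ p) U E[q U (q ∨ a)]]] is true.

Sat(a ∧ p) = ∅
Sat(q ∨ a) = {n2, n3}
E[q U (q ∨ a)]: least fixpoint, start Z0 = Sat((q ∨ a)) = {n2, n3}, add states in Sat(q) with some successor in Z. Already a fixed point.
Sat(E[q U (q ∨ a)]) = {n2, n3}
E[(a ∧ p) U E[q U (q ∨ a)]]: least fixpoint, start Z0 = Sat(E[q U (q ∨ a)]) = {n2, n3}, add states in Sat(a ∧ p) with some successor in Z. Already a fixed point.
Sat(E[(a ∧ p) U E[q U (q ∨ a)]]) = {n2, n3}
A[q U E[(a ∧ p) U E[q U (q ∨ a)]]]: least fixpoint, start Z0 = Sat(E[(a ∧ p) U E[q U (q ∨ a)]]) = {n2, n3}, add states in Sat(q) with every successor in Z. Already a fixed point.
Sat(A[q U E[(a ∧ p) U E[q U (q ∨ a)]]]) = {n2, n3}

{n2, n3}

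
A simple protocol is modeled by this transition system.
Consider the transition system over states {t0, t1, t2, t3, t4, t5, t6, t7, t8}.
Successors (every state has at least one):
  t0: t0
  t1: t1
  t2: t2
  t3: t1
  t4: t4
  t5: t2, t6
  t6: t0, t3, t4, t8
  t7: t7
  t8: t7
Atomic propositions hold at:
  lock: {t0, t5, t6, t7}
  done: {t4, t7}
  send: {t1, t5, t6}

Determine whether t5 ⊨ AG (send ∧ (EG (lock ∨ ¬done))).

No

Sat(¬done) = {t0, t1, t2, t3, t5, t6, t8}
Sat(lock ∨ ¬done) = {t0, t1, t2, t3, t5, t6, t7, t8}
EG (lock ∨ ¬done): greatest fixpoint, start Z0 = {t0, t1, t2, t3, t5, t6, t7, t8}, keep only states in Sat with some successor in Z. Already a fixed point.
Sat(EG (lock ∨ ¬done)) = {t0, t1, t2, t3, t5, t6, t7, t8}
Sat(send ∧ (EG (lock ∨ ¬done))) = {t1, t5, t6}
AG (send ∧ (EG (lock ∨ ¬done))): greatest fixpoint, start Z0 = {t1, t5, t6}, keep only states in Sat with every successor in Z. Z1 = {t1}; fixed.
Sat(AG (send ∧ (EG (lock ∨ ¬done)))) = {t1}
t5 ∉ Sat(AG (send ∧ (EG (lock ∨ ¬done)))) = {t1}, so the formula does not hold at t5.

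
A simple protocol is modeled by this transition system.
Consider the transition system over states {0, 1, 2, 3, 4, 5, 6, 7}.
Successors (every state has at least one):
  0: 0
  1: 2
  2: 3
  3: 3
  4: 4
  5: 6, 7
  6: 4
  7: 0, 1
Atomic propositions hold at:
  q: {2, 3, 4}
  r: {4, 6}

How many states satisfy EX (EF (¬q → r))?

Sat(¬q) = {0, 1, 5, 6, 7}
Sat(¬q → r) = {2, 3, 4, 6}
EF (¬q → r): least fixpoint, start Z0 = {2, 3, 4, 6}, add states with some successor in Z. Z1 = {1, 2, 3, 4, 5, 6}; Z2 = {1, 2, 3, 4, 5, 6, 7}; fixed.
Sat(EF (¬q → r)) = {1, 2, 3, 4, 5, 6, 7}
Sat(EX (EF (¬q → r))) = {s : some successor in {1, 2, 3, 4, 5, 6, 7}} = {1, 2, 3, 4, 5, 6, 7}
|Sat(EX (EF (¬q → r)))| = |{1, 2, 3, 4, 5, 6, 7}| = 7.

7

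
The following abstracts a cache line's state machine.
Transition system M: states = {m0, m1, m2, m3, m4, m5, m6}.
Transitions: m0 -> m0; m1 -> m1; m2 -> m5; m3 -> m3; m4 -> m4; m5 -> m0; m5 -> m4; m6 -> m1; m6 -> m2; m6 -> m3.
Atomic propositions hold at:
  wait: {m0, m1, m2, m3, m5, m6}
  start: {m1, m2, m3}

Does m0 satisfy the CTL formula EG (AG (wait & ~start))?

Sat(~start) = {m0, m4, m5, m6}
Sat(wait & ~start) = {m0, m5, m6}
AG (wait & ~start): greatest fixpoint, start Z0 = {m0, m5, m6}, keep only states in Sat with every successor in Z. Z1 = {m0}; fixed.
Sat(AG (wait & ~start)) = {m0}
EG (AG (wait & ~start)): greatest fixpoint, start Z0 = {m0}, keep only states in Sat with some successor in Z. Already a fixed point.
Sat(EG (AG (wait & ~start))) = {m0}
m0 ∈ Sat(EG (AG (wait & ~start))) = {m0}, so the formula holds at m0.

Yes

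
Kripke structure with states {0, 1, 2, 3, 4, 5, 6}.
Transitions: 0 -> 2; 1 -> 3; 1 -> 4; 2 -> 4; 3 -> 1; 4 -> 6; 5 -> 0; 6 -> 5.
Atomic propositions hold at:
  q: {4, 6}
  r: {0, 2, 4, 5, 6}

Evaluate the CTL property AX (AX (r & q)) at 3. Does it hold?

Sat(r & q) = {4, 6}
Sat(AX (r & q)) = {s : every successor in {4, 6}} = {2, 4}
Sat(AX (AX (r & q))) = {s : every successor in {2, 4}} = {0, 2}
3 ∉ Sat(AX (AX (r & q))) = {0, 2}, so the formula does not hold at 3.

No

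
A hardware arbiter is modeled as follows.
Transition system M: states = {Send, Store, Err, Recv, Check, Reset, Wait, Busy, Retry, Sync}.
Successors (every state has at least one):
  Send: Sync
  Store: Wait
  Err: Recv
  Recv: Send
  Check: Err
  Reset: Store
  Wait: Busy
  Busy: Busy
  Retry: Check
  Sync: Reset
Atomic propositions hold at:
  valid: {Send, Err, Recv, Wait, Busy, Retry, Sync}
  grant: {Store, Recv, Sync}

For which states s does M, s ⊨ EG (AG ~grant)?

Sat(~grant) = {Send, Err, Check, Reset, Wait, Busy, Retry}
AG ~grant: greatest fixpoint, start Z0 = {Send, Err, Check, Reset, Wait, Busy, Retry}, keep only states in Sat with every successor in Z. Z1 = {Check, Wait, Busy, Retry}; Z2 = {Wait, Busy, Retry}; Z3 = {Wait, Busy}; fixed.
Sat(AG ~grant) = {Wait, Busy}
EG (AG ~grant): greatest fixpoint, start Z0 = {Wait, Busy}, keep only states in Sat with some successor in Z. Already a fixed point.
Sat(EG (AG ~grant)) = {Wait, Busy}

{Wait, Busy}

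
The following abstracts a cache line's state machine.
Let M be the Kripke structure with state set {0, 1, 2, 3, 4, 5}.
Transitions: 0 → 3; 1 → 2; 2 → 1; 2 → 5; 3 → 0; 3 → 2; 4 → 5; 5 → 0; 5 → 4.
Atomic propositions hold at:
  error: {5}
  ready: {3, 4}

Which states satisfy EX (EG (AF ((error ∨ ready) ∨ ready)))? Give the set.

{0, 2, 3, 4, 5}

Sat(error ∨ ready) = {3, 4, 5}
Sat((error ∨ ready) ∨ ready) = {3, 4, 5}
AF ((error ∨ ready) ∨ ready): least fixpoint, start Z0 = {3, 4, 5}, add states with every successor in Z. Z1 = {0, 3, 4, 5}; fixed.
Sat(AF ((error ∨ ready) ∨ ready)) = {0, 3, 4, 5}
EG (AF ((error ∨ ready) ∨ ready)): greatest fixpoint, start Z0 = {0, 3, 4, 5}, keep only states in Sat with some successor in Z. Already a fixed point.
Sat(EG (AF ((error ∨ ready) ∨ ready))) = {0, 3, 4, 5}
Sat(EX (EG (AF ((error ∨ ready) ∨ ready)))) = {s : some successor in {0, 3, 4, 5}} = {0, 2, 3, 4, 5}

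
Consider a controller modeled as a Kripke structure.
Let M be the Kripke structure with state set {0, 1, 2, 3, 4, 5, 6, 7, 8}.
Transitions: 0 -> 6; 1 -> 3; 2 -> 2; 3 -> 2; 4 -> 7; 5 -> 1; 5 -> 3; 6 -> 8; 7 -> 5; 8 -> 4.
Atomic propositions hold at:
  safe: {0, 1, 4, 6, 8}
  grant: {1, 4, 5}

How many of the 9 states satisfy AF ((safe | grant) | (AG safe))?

Sat(safe | grant) = {0, 1, 4, 5, 6, 8}
AG safe: greatest fixpoint, start Z0 = {0, 1, 4, 6, 8}, keep only states in Sat with every successor in Z. Z1 = {0, 6, 8}; Z2 = {0, 6}; Z3 = {0}; Z4 = ∅; fixed.
Sat(AG safe) = ∅
Sat((safe | grant) | (AG safe)) = {0, 1, 4, 5, 6, 8}
AF ((safe | grant) | (AG safe)): least fixpoint, start Z0 = {0, 1, 4, 5, 6, 8}, add states with every successor in Z. Z1 = {0, 1, 4, 5, 6, 7, 8}; fixed.
Sat(AF ((safe | grant) | (AG safe))) = {0, 1, 4, 5, 6, 7, 8}
|Sat(AF ((safe | grant) | (AG safe)))| = |{0, 1, 4, 5, 6, 7, 8}| = 7.

7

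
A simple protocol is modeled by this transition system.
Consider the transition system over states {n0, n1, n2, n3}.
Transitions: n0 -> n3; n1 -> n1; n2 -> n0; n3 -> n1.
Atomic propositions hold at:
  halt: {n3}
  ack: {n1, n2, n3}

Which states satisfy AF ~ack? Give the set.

Sat(~ack) = {n0}
AF ~ack: least fixpoint, start Z0 = {n0}, add states with every successor in Z. Z1 = {n0, n2}; fixed.
Sat(AF ~ack) = {n0, n2}

{n0, n2}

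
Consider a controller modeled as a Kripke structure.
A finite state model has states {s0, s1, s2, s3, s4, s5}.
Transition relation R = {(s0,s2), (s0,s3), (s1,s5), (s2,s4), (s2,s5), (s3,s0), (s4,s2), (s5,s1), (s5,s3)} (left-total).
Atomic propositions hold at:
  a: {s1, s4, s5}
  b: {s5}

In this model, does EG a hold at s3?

No

EG a: greatest fixpoint, start Z0 = {s1, s4, s5}, keep only states in Sat with some successor in Z. Z1 = {s1, s5}; fixed.
Sat(EG a) = {s1, s5}
s3 ∉ Sat(EG a) = {s1, s5}, so the formula does not hold at s3.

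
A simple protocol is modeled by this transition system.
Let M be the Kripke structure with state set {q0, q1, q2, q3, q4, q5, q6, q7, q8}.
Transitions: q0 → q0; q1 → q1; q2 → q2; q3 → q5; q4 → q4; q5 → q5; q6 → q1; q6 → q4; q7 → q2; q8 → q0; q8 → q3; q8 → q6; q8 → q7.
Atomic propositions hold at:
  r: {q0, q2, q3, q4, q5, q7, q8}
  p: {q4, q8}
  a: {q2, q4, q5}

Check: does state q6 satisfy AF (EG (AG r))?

No

AG r: greatest fixpoint, start Z0 = {q0, q2, q3, q4, q5, q7, q8}, keep only states in Sat with every successor in Z. Z1 = {q0, q2, q3, q4, q5, q7}; fixed.
Sat(AG r) = {q0, q2, q3, q4, q5, q7}
EG (AG r): greatest fixpoint, start Z0 = {q0, q2, q3, q4, q5, q7}, keep only states in Sat with some successor in Z. Already a fixed point.
Sat(EG (AG r)) = {q0, q2, q3, q4, q5, q7}
AF (EG (AG r)): least fixpoint, start Z0 = {q0, q2, q3, q4, q5, q7}, add states with every successor in Z. Already a fixed point.
Sat(AF (EG (AG r))) = {q0, q2, q3, q4, q5, q7}
q6 ∉ Sat(AF (EG (AG r))) = {q0, q2, q3, q4, q5, q7}, so the formula does not hold at q6.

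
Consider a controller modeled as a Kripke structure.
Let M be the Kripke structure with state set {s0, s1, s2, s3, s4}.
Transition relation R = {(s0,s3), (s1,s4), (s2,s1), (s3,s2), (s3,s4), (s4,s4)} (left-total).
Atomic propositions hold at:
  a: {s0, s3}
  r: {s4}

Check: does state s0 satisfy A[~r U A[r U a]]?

Yes

Sat(~r) = {s0, s1, s2, s3}
A[r U a]: least fixpoint, start Z0 = Sat(a) = {s0, s3}, add states in Sat(r) with every successor in Z. Already a fixed point.
Sat(A[r U a]) = {s0, s3}
A[~r U A[r U a]]: least fixpoint, start Z0 = Sat(A[r U a]) = {s0, s3}, add states in Sat(~r) with every successor in Z. Already a fixed point.
Sat(A[~r U A[r U a]]) = {s0, s3}
s0 ∈ Sat(A[~r U A[r U a]]) = {s0, s3}, so the formula holds at s0.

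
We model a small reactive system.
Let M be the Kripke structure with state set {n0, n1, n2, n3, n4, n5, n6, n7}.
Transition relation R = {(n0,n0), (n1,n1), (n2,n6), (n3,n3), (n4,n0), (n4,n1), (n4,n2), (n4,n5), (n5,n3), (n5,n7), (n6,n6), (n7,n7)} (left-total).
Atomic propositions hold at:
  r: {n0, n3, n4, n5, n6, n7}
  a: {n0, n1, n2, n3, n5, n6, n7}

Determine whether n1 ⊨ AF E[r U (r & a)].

Sat(r & a) = {n0, n3, n5, n6, n7}
E[r U (r & a)]: least fixpoint, start Z0 = Sat((r & a)) = {n0, n3, n5, n6, n7}, add states in Sat(r) with some successor in Z. Z1 = {n0, n3, n4, n5, n6, n7}; fixed.
Sat(E[r U (r & a)]) = {n0, n3, n4, n5, n6, n7}
AF E[r U (r & a)]: least fixpoint, start Z0 = {n0, n3, n4, n5, n6, n7}, add states with every successor in Z. Z1 = {n0, n2, n3, n4, n5, n6, n7}; fixed.
Sat(AF E[r U (r & a)]) = {n0, n2, n3, n4, n5, n6, n7}
n1 ∉ Sat(AF E[r U (r & a)]) = {n0, n2, n3, n4, n5, n6, n7}, so the formula does not hold at n1.

No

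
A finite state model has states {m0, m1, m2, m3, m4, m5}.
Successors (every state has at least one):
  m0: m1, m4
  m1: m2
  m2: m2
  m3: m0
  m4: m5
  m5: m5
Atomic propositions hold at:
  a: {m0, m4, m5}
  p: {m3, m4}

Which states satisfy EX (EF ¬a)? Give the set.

Sat(¬a) = {m1, m2, m3}
EF ¬a: least fixpoint, start Z0 = {m1, m2, m3}, add states with some successor in Z. Z1 = {m0, m1, m2, m3}; fixed.
Sat(EF ¬a) = {m0, m1, m2, m3}
Sat(EX (EF ¬a)) = {s : some successor in {m0, m1, m2, m3}} = {m0, m1, m2, m3}

{m0, m1, m2, m3}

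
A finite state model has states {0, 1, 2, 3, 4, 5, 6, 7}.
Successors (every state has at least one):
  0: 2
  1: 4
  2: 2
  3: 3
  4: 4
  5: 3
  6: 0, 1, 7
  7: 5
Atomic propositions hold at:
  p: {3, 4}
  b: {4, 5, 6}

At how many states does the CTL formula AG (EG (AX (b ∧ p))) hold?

2

Sat(b ∧ p) = {4}
Sat(AX (b ∧ p)) = {s : every successor in {4}} = {1, 4}
EG (AX (b ∧ p)): greatest fixpoint, start Z0 = {1, 4}, keep only states in Sat with some successor in Z. Already a fixed point.
Sat(EG (AX (b ∧ p))) = {1, 4}
AG (EG (AX (b ∧ p))): greatest fixpoint, start Z0 = {1, 4}, keep only states in Sat with every successor in Z. Already a fixed point.
Sat(AG (EG (AX (b ∧ p)))) = {1, 4}
|Sat(AG (EG (AX (b ∧ p))))| = |{1, 4}| = 2.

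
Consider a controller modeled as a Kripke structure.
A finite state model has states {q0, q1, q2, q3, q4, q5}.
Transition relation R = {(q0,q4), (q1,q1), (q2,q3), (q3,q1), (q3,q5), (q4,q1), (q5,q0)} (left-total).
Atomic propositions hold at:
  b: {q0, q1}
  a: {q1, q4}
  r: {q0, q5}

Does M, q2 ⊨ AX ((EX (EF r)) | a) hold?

Yes

EF r: least fixpoint, start Z0 = {q0, q5}, add states with some successor in Z. Z1 = {q0, q3, q5}; Z2 = {q0, q2, q3, q5}; fixed.
Sat(EF r) = {q0, q2, q3, q5}
Sat(EX (EF r)) = {s : some successor in {q0, q2, q3, q5}} = {q2, q3, q5}
Sat((EX (EF r)) | a) = {q1, q2, q3, q4, q5}
Sat(AX ((EX (EF r)) | a)) = {s : every successor in {q1, q2, q3, q4, q5}} = {q0, q1, q2, q3, q4}
q2 ∈ Sat(AX ((EX (EF r)) | a)) = {q0, q1, q2, q3, q4}, so the formula holds at q2.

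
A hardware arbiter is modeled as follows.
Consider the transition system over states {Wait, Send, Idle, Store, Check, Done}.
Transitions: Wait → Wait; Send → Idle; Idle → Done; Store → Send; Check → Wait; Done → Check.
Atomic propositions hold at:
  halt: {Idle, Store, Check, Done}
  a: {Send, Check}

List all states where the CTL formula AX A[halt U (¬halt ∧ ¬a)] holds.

{Wait, Send, Idle, Check, Done}

Sat(¬halt) = {Wait, Send}
Sat(¬a) = {Wait, Idle, Store, Done}
Sat(¬halt ∧ ¬a) = {Wait}
A[halt U (¬halt ∧ ¬a)]: least fixpoint, start Z0 = Sat((¬halt ∧ ¬a)) = {Wait}, add states in Sat(halt) with every successor in Z. Z1 = {Wait, Check}; Z2 = {Wait, Check, Done}; Z3 = {Wait, Idle, Check, Done}; fixed.
Sat(A[halt U (¬halt ∧ ¬a)]) = {Wait, Idle, Check, Done}
Sat(AX A[halt U (¬halt ∧ ¬a)]) = {s : every successor in {Wait, Idle, Check, Done}} = {Wait, Send, Idle, Check, Done}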